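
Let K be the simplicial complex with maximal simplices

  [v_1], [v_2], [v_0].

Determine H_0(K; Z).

Fix the vertex order v_0 < v_1 < v_2 and write every simplex with vertices in increasing order. Then dim K = 0 and the simplices of K are:

  0-simplices (3): [v_0], [v_1], [v_2]

Hence C_0 ≅ Z^3.

Reading off H_k = ker ∂_k / im ∂_{k+1}:

  H_0: rank C_0 − rank ∂_1 = 3 − 0 = 3, and there is no ∂_1, so H_0 ≅ Z^3.

H_0 ≅ Z^3.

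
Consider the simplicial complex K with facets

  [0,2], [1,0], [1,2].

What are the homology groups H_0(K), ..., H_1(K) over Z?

H_0 ≅ Z,  H_1 ≅ Z.

Fix the vertex order 0 < 1 < 2 and write every simplex with vertices in increasing order. Then dim K = 1 and the simplices of K are:

  0-simplices (3): [0], [1], [2]
  1-simplices (3): [0,1], [0,2], [1,2]

so the chain groups are C_0 ≅ Z^3, C_1 ≅ Z^3.

The boundary map ∂_1: C_1 → C_0 is given by ∂[p,q] = [q] − [p]. For instance
  ∂[0,2] = [2] − [0].
The resulting 3×3 matrix has rank 2, and its Smith normal form has invariant factors (1,1).

Reading off H_k = ker ∂_k / im ∂_{k+1}:

  H_0: rank C_0 − rank ∂_1 = 3 − 2 = 1, and the invariant factors of ∂_1 are all 1, so H_0 ≅ Z.
  H_1: rank ker ∂_1 − rank ∂_2 = (3 − 2) − 0 = 1, and there is no ∂_2, so H_1 ≅ Z.

(K is a triangulation of the circle S^1.)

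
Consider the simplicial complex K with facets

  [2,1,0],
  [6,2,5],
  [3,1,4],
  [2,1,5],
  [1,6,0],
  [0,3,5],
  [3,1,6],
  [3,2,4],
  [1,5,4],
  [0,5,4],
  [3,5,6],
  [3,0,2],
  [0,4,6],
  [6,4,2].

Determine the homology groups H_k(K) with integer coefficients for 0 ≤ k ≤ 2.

We work with the vertex ordering 0 < 1 < 2 < 3 < 4 < 5 < 6. The simplices of K, each written with vertices in increasing order, are:

  0-simplices (7): [0], [1], [2], [3], [4], [5], [6]
  1-simplices (21): [0,1], [0,2], [0,3], [0,4], [0,5], [0,6], [1,2], [1,3], [1,4], [1,5], [1,6], [2,3], [2,4], [2,5], [2,6], [3,4], [3,5], [3,6], [4,5], [4,6], [5,6]
  2-simplices (14): [0,1,2], [0,1,6], [0,2,3], [0,3,5], [0,4,5], [0,4,6], [1,2,5], [1,3,4], [1,3,6], [1,4,5], [2,3,4], [2,4,6], [2,5,6], [3,5,6]

so the chain groups are C_0 ≅ Z^7, C_1 ≅ Z^21, C_2 ≅ Z^14.

The boundary map ∂_1: C_1 → C_0 maps an edge to its endpoints' difference, ∂[p,q] = q − p.
This gives a 7×21 integer matrix of rank 6; reducing to Smith normal form yields diagonal entries (1,1,1,1,1,1).

∂_2: C_2 → C_1 maps a triangle to the signed sum of its edges. For instance
  ∂[2,4,6] = [4,6] − [2,6] + [2,4],
  ∂[2,3,4] = [3,4] − [2,4] + [2,3].
The 21×14 boundary matrix has rank 13 and Smith normal form diag(1,1,1,1,1,1,1,1,1,1,1,1,1).

Reading off H_k = ker ∂_k / im ∂_{k+1}:

  H_0: rank C_0 − rank ∂_1 = 7 − 6 = 1, and the invariant factors of ∂_1 are all 1, so H_0 = Z.
  H_1: rank ker ∂_1 − rank ∂_2 = (21 − 6) − 13 = 2, and the invariant factors of ∂_2 are all 1, so H_1 = Z^2.
  H_2: rank ker ∂_2 − rank ∂_3 = (14 − 13) − 0 = 1, and there is no ∂_3, so H_2 = Z.

H_0 = Z,  H_1 = Z^2,  H_2 = Z.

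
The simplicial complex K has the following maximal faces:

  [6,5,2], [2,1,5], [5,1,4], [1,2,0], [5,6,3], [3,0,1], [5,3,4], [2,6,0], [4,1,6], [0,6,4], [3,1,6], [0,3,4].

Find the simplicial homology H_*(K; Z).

H_0 = Z,  H_1 = Z/2Z,  H_2 = 0.

Fix the vertex order 0 < 1 < 2 < 3 < 4 < 5 < 6 and write every simplex with vertices in increasing order. Then dim K = 2 and the simplices of K are:

  0-simplices (7): [0], [1], [2], [3], [4], [5], [6]
  1-simplices (18): [0,1], [0,2], [0,3], [0,4], [0,6], [1,2], [1,3], [1,4], [1,5], [1,6], [2,5], [2,6], [3,4], [3,5], [3,6], [4,5], [4,6], [5,6]
  2-simplices (12): [0,1,2], [0,1,3], [0,2,6], [0,3,4], [0,4,6], [1,2,5], [1,3,6], [1,4,5], [1,4,6], [2,5,6], [3,4,5], [3,5,6]

so the chain groups are C_0 ≅ Z^7, C_1 ≅ Z^18, C_2 ≅ Z^12.

The boundary map ∂_1: C_1 → C_0 is given by ∂[p,q] = [q] − [p].
As a 7×18 matrix over Z this has rank 6, with invariant factors (1,1,1,1,1,1).

Boundary ∂_2: C_2 → C_1 acts by ∂[p,q,r] = [q,r] − [p,r] + [p,q]. For instance
  ∂[3,5,6] = [5,6] − [3,6] + [3,5],
  ∂[1,2,5] = [2,5] − [1,5] + [1,2].
The resulting 18×12 matrix has rank 12, and its Smith normal form has invariant factors (1,1,1,1,1,1,1,1,1,1,1,2).

Now H_k = ker ∂_k / im ∂_{k+1}, so:

  H_0: rank C_0 − rank ∂_1 = 7 − 6 = 1, and the invariant factors of ∂_1 are all 1, so H_0 ≅ Z.
  H_1: rank ker ∂_1 − rank ∂_2 = (18 − 6) − 12 = 0, and ∂_2 has invariant factor 2 > 1, so H_1 ≅ Z/2Z.
  H_2: rank ker ∂_2 − rank ∂_3 = (12 − 12) − 0 = 0, and there is no ∂_3, so H_2 ≅ 0.

(K is a triangulation of the real projective plane RP^2.)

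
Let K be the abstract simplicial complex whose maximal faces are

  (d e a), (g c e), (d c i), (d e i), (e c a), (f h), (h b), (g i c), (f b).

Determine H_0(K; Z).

We work with the vertex ordering a < b < c < d < e < f < g < h < i. The simplices of K, each written with vertices in increasing order, are:

  0-simplices (9): a, b, c, d, e, f, g, h, i
  1-simplices (15): ac, ad, ae, bf, bh, cd, ce, cg, ci, de, di, eg, ei, fh, gi
  2-simplices (6): ace, ade, cdi, ceg, cgi, dei

Hence C_0 ≅ Z^9, C_1 ≅ Z^15, C_2 ≅ Z^6.

∂_1: C_1 → C_0 maps an edge to its endpoints' difference, ∂[p,q] = q − p.
As a 9×15 matrix over Z this has rank 7, with invariant factors (1,1,1,1,1,1,1).

The boundary map ∂_2: C_2 → C_1 sends each 2-simplex [p,q,r] to [q,r] − [p,r] + [p,q]. For instance
  ∂ade = de − ae + ad,
  ∂cdi = di − ci + cd.
This gives a 15×6 integer matrix of rank 6; reducing to Smith normal form yields diagonal entries (1,1,1,1,1,1).

Computing H_k = (kernel of ∂_k) / (image of ∂_{k+1}):

  H_0: rank C_0 − rank ∂_1 = 9 − 7 = 2, and the invariant factors of ∂_1 are all 1, so H_0 = Z^2.

H_0 ≅ Z^2.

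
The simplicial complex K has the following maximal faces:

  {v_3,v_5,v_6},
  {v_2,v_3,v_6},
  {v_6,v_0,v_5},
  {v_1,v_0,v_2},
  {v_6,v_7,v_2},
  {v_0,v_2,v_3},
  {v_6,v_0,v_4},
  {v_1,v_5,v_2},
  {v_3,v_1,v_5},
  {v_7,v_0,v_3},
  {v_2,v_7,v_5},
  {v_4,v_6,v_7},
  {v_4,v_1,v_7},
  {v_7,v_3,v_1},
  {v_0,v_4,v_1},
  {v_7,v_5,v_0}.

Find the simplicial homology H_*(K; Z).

H_0 = Z,  H_1 = Z^2,  H_2 = Z.

Fix the vertex order v_0 < v_1 < v_2 < v_3 < v_4 < v_5 < v_6 < v_7 and write every simplex with vertices in increasing order. Then dim K = 2 and the simplices of K are:

  0-simplices (8): [v_0], [v_1], [v_2], [v_3], [v_4], [v_5], [v_6], [v_7]
  1-simplices (24): (24 of them)
  2-simplices (16): (16 of them)

giving chain groups C_0 ≅ Z^8, C_1 ≅ Z^24, C_2 ≅ Z^16.

∂_1: C_1 → C_0 maps an edge to its endpoints' difference, ∂[p,q] = q − p.
As a 8×24 matrix over Z this has rank 7, with invariant factors (1,1,1,1,1,1,1).

Boundary ∂_2: C_2 → C_1 acts by ∂[p,q,r] = [q,r] − [p,r] + [p,q]. For instance
  ∂[v_1,v_4,v_7] = [v_4,v_7] − [v_1,v_7] + [v_1,v_4],
  ∂[v_0,v_5,v_7] = [v_5,v_7] − [v_0,v_7] + [v_0,v_5].
The resulting 24×16 matrix has rank 15, and its Smith normal form has invariant factors (1,1,1,1,1,1,1,1,1,1,1,1,1,1,1).

From H_k ≅ ker(∂_k) / im(∂_{k+1}) we obtain:

  H_0: rank C_0 − rank ∂_1 = 8 − 7 = 1, and the invariant factors of ∂_1 are all 1, so H_0 = Z.
  H_1: rank ker ∂_1 − rank ∂_2 = (24 − 7) − 15 = 2, and the invariant factors of ∂_2 are all 1, so H_1 = Z^2.
  H_2: rank ker ∂_2 − rank ∂_3 = (16 − 15) − 0 = 1, and there is no ∂_3, so H_2 = Z.

As a check, the Euler characteristic is 8 − 24 + 16 = 0, which agrees with 1 − 2 + 1 = 0.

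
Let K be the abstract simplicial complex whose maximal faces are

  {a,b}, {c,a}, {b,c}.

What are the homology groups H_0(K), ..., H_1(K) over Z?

Fix the vertex order a < b < c and write every simplex with vertices in increasing order. Then dim K = 1 and the simplices of K are:

  0-simplices (3): a, b, c
  1-simplices (3): ab, ac, bc

giving chain groups C_0 ≅ Z^3, C_1 ≅ Z^3.

The boundary map ∂_1: C_1 → C_0 sends each edge [p,q] (with p < q) to q − p.
This gives a 3×3 integer matrix of rank 2; reducing to Smith normal form yields diagonal entries (1,1).

Reading off H_k = ker ∂_k / im ∂_{k+1}:

  H_0: rank C_0 − rank ∂_1 = 3 − 2 = 1, and the invariant factors of ∂_1 are all 1, so H_0 = Z.
  H_1: rank ker ∂_1 − rank ∂_2 = (3 − 2) − 0 = 1, and there is no ∂_2, so H_1 = Z.

As a check, the Euler characteristic is 3 − 3 = 0, which agrees with 1 − 1 = 0.

H_0 = Z,  H_1 = Z.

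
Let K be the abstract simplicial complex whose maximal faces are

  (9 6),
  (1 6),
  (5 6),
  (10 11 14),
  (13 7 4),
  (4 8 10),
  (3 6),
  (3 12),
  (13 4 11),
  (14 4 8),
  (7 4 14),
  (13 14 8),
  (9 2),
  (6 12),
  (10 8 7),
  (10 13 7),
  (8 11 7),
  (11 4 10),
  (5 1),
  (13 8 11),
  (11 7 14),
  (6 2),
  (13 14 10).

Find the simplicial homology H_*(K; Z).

Order the vertices as 1 < 2 < 3 < 4 < 5 < 6 < 7 < 8 < 9 < 10 < 11 < 12 < 13 < 14. Listing each simplex with vertices in this order, K has dimension 2 with simplices:

  0-simplices (14): [1], [2], [3], [4], [5], [6], [7], [8], [9], [10], [11], [12], [13], [14]
  1-simplices (30): (30 of them)
  2-simplices (14): [4,7,13], [4,7,14], [4,8,10], [4,8,14], [4,10,11], [4,11,13], [7,8,10], [7,8,11], [7,10,13], [7,11,14], [8,11,13], [8,13,14], [10,11,14], [10,13,14]

so the chain groups are C_0 ≅ Z^14, C_1 ≅ Z^30, C_2 ≅ Z^14.

∂_1: C_1 → C_0 sends each edge [p,q] (with p < q) to q − p. For instance
  ∂[7,10] = [10] − [7].
The resulting 14×30 matrix has rank 12, and its Smith normal form has invariant factors (1,1,1,1,1,1,1,1,1,1,1,1).

The boundary map ∂_2: C_2 → C_1 maps a triangle to the signed sum of its edges. For instance
  ∂[8,13,14] = [13,14] − [8,14] + [8,13],
  ∂[4,8,14] = [8,14] − [4,14] + [4,8].
The resulting 30×14 matrix has rank 13, and its Smith normal form has invariant factors (1,1,1,1,1,1,1,1,1,1,1,1,1).

From H_k ≅ ker(∂_k) / im(∂_{k+1}) we obtain:

  H_0: rank C_0 − rank ∂_1 = 14 − 12 = 2, and the invariant factors of ∂_1 are all 1, so H_0 ≅ Z^2.
  H_1: rank ker ∂_1 − rank ∂_2 = (30 − 12) − 13 = 5, and the invariant factors of ∂_2 are all 1, so H_1 ≅ Z^5.
  H_2: rank ker ∂_2 − rank ∂_3 = (14 − 13) − 0 = 1, and there is no ∂_3, so H_2 ≅ Z.

(K is a triangulation of the disjoint union of a wedge of 3 circles and the torus T^2.)

H_0 ≅ Z^2,  H_1 ≅ Z^5,  H_2 ≅ Z.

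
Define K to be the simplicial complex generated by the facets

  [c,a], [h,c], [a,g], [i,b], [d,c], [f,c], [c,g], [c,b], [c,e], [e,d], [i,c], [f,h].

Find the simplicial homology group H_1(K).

Order the vertices as a < b < c < d < e < f < g < h < i. Listing each simplex with vertices in this order, K has dimension 1 with simplices:

  0-simplices (9): a, b, c, d, e, f, g, h, i
  1-simplices (12): ac, ag, bc, bi, cd, ce, cf, cg, ch, ci, de, fh

giving chain groups C_0 ≅ Z^9, C_1 ≅ Z^12.

The boundary map ∂_1: C_1 → C_0 is given by ∂[p,q] = [q] − [p].
The 9×12 boundary matrix has rank 8 and Smith normal form diag(1,1,1,1,1,1,1,1).

Now H_k = ker ∂_k / im ∂_{k+1}, so:

  H_1: rank ker ∂_1 − rank ∂_2 = (12 − 8) − 0 = 4, and there is no ∂_2, so H_1 ≅ Z^4.

(K is a triangulation of a wedge of 4 circles.)

H_1 = Z^4.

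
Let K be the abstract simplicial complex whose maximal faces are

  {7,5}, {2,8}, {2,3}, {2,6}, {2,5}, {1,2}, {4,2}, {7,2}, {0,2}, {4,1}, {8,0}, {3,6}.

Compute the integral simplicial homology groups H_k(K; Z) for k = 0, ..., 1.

H_0 = Z,  H_1 = Z^4.

Take the total order 0 < 1 < 2 < 3 < 4 < 5 < 6 < 7 < 8 on the vertex set. Then K (dimension 1) consists of the simplices:

  0-simplices (9): [0], [1], [2], [3], [4], [5], [6], [7], [8]
  1-simplices (12): [0,2], [0,8], [1,2], [1,4], [2,3], [2,4], [2,5], [2,6], [2,7], [2,8], [3,6], [5,7]

so the chain groups are C_0 ≅ Z^9, C_1 ≅ Z^12.

The boundary map ∂_1: C_1 → C_0 is given by ∂[p,q] = [q] − [p]. For instance
  ∂[2,8] = [8] − [2].
This gives a 9×12 integer matrix of rank 8; reducing to Smith normal form yields diagonal entries (1,1,1,1,1,1,1,1).

Computing H_k = (kernel of ∂_k) / (image of ∂_{k+1}):

  H_0: rank C_0 − rank ∂_1 = 9 − 8 = 1, and the invariant factors of ∂_1 are all 1, so H_0 = Z.
  H_1: rank ker ∂_1 − rank ∂_2 = (12 − 8) − 0 = 4, and there is no ∂_2, so H_1 = Z^4.

(K is a triangulation of a wedge of 4 circles.)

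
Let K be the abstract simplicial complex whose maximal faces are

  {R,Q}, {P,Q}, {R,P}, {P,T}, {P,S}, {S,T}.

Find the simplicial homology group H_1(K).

H_1 = Z^2.

We work with the vertex ordering P < Q < R < S < T. The simplices of K, each written with vertices in increasing order, are:

  0-simplices (5): P, Q, R, S, T
  1-simplices (6): PQ, PR, PS, PT, QR, ST

so the chain groups are C_0 ≅ Z^5, C_1 ≅ Z^6.

The boundary map ∂_1: C_1 → C_0 maps an edge to its endpoints' difference, ∂[p,q] = q − p.
As a 5×6 matrix over Z this has rank 4, with invariant factors (1,1,1,1).

Computing H_k = (kernel of ∂_k) / (image of ∂_{k+1}):

  H_1: rank ker ∂_1 − rank ∂_2 = (6 − 4) − 0 = 2, and there is no ∂_2, so H_1 ≅ Z^2.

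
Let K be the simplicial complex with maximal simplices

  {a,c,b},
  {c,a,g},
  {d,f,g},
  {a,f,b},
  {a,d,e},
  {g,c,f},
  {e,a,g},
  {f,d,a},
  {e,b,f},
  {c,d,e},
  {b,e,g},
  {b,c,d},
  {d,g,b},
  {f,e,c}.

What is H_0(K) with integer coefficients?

H_0 = Z.

Order the vertices as a < b < c < d < e < f < g. Listing each simplex with vertices in this order, K has dimension 2 with simplices:

  0-simplices (7): a, b, c, d, e, f, g
  1-simplices (21): ab, ac, ad, ae, af, ag, bc, bd, be, bf, bg, cd, ce, cf, cg, de, df, dg, ef, eg, fg
  2-simplices (14): abc, abf, acg, ade, adf, aeg, bcd, bdg, bef, beg, cde, cef, cfg, dfg

so the chain groups are C_0 ≅ Z^7, C_1 ≅ Z^21, C_2 ≅ Z^14.

∂_1: C_1 → C_0 is given by ∂[p,q] = [q] − [p]. For instance
  ∂af = f − a.
The resulting 7×21 matrix has rank 6, and its Smith normal form has invariant factors (1,1,1,1,1,1).

Boundary ∂_2: C_2 → C_1 sends each 2-simplex [p,q,r] to [q,r] − [p,r] + [p,q]. For instance
  ∂cfg = fg − cg + cf,
  ∂bdg = dg − bg + bd.
The resulting 21×14 matrix has rank 13, and its Smith normal form has invariant factors (1,1,1,1,1,1,1,1,1,1,1,1,1).

Computing H_k = (kernel of ∂_k) / (image of ∂_{k+1}):

  H_0: rank C_0 − rank ∂_1 = 7 − 6 = 1, and the invariant factors of ∂_1 are all 1, so H_0 ≅ Z.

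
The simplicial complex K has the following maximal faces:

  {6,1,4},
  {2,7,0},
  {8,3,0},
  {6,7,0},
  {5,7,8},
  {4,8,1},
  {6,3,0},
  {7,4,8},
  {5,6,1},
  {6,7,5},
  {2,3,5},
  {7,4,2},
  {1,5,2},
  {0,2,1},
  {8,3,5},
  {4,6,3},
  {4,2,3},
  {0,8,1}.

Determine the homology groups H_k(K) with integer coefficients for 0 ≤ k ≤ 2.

Fix the vertex order 0 < 1 < 2 < 3 < 4 < 5 < 6 < 7 < 8 and write every simplex with vertices in increasing order. Then dim K = 2 and the simplices of K are:

  0-simplices (9): [0], [1], [2], [3], [4], [5], [6], [7], [8]
  1-simplices (27): (27 of them)
  2-simplices (18): [0,1,2], [0,1,8], [0,2,7], [0,3,6], [0,3,8], [0,6,7], [1,2,5], [1,4,6], [1,4,8], [1,5,6], [2,3,4], [2,3,5], [2,4,7], [3,4,6], [3,5,8], [4,7,8], [5,6,7], [5,7,8]

Hence C_0 ≅ Z^9, C_1 ≅ Z^27, C_2 ≅ Z^18.

The boundary map ∂_1: C_1 → C_0 sends each edge [p,q] (with p < q) to q − p.
The 9×27 boundary matrix has rank 8 and Smith normal form diag(1,1,1,1,1,1,1,1).

The boundary map ∂_2: C_2 → C_1 maps a triangle to the signed sum of its edges. For instance
  ∂[0,1,8] = [1,8] − [0,8] + [0,1],
  ∂[1,5,6] = [5,6] − [1,6] + [1,5].
The 27×18 boundary matrix has rank 17 and Smith normal form diag(1,1,1,1,1,1,1,1,1,1,1,1,1,1,1,1,1).

Computing H_k = (kernel of ∂_k) / (image of ∂_{k+1}):

  H_0: rank C_0 − rank ∂_1 = 9 − 8 = 1, and the invariant factors of ∂_1 are all 1, so H_0 ≅ Z.
  H_1: rank ker ∂_1 − rank ∂_2 = (27 − 8) − 17 = 2, and the invariant factors of ∂_2 are all 1, so H_1 ≅ Z^2.
  H_2: rank ker ∂_2 − rank ∂_3 = (18 − 17) − 0 = 1, and there is no ∂_3, so H_2 ≅ Z.

H_0 ≅ Z,  H_1 ≅ Z^2,  H_2 ≅ Z.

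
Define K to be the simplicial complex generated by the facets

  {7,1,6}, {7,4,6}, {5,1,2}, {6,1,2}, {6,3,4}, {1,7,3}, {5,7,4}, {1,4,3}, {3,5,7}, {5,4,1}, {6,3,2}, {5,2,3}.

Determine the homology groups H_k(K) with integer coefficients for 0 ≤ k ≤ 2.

We work with the vertex ordering 1 < 2 < 3 < 4 < 5 < 6 < 7. The simplices of K, each written with vertices in increasing order, are:

  0-simplices (7): [1], [2], [3], [4], [5], [6], [7]
  1-simplices (18): [1,2], [1,3], [1,4], [1,5], [1,6], [1,7], [2,3], [2,5], [2,6], [3,4], [3,5], [3,6], [3,7], [4,5], [4,6], [4,7], [5,7], [6,7]
  2-simplices (12): [1,2,5], [1,2,6], [1,3,4], [1,3,7], [1,4,5], [1,6,7], [2,3,5], [2,3,6], [3,4,6], [3,5,7], [4,5,7], [4,6,7]

Hence C_0 ≅ Z^7, C_1 ≅ Z^18, C_2 ≅ Z^12.

The boundary map ∂_1: C_1 → C_0 sends each edge [p,q] (with p < q) to q − p. For instance
  ∂[6,7] = [7] − [6].
The 7×18 boundary matrix has rank 6 and Smith normal form diag(1,1,1,1,1,1).

The boundary map ∂_2: C_2 → C_1 acts by ∂[p,q,r] = [q,r] − [p,r] + [p,q]. For instance
  ∂[1,3,4] = [3,4] − [1,4] + [1,3],
  ∂[1,6,7] = [6,7] − [1,7] + [1,6].
The resulting 18×12 matrix has rank 12, and its Smith normal form has invariant factors (1,1,1,1,1,1,1,1,1,1,1,2).

Now H_k = ker ∂_k / im ∂_{k+1}, so:

  H_0: rank C_0 − rank ∂_1 = 7 − 6 = 1, and the invariant factors of ∂_1 are all 1, so H_0 ≅ Z.
  H_1: rank ker ∂_1 − rank ∂_2 = (18 − 6) − 12 = 0, and ∂_2 has invariant factor 2 > 1, so H_1 ≅ Z/2Z.
  H_2: rank ker ∂_2 − rank ∂_3 = (12 − 12) − 0 = 0, and there is no ∂_3, so H_2 ≅ 0.

H_0 ≅ Z,  H_1 ≅ Z/2Z,  H_2 = 0.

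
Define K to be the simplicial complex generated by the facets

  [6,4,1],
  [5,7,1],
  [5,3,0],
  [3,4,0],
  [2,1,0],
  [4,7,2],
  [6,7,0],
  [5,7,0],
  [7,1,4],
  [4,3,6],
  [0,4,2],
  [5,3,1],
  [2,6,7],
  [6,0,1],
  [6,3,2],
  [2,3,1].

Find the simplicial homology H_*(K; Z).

H_0 = Z,  H_1 = Z^2,  H_2 = Z.

Order the vertices as 0 < 1 < 2 < 3 < 4 < 5 < 6 < 7. Listing each simplex with vertices in this order, K has dimension 2 with simplices:

  0-simplices (8): [0], [1], [2], [3], [4], [5], [6], [7]
  1-simplices (24): (24 of them)
  2-simplices (16): [0,1,2], [0,1,6], [0,2,4], [0,3,4], [0,3,5], [0,5,7], [0,6,7], [1,2,3], [1,3,5], [1,4,6], [1,4,7], [1,5,7], [2,3,6], [2,4,7], [2,6,7], [3,4,6]

so the chain groups are C_0 ≅ Z^8, C_1 ≅ Z^24, C_2 ≅ Z^16.

The boundary map ∂_1: C_1 → C_0 sends each edge [p,q] (with p < q) to q − p.
The 8×24 boundary matrix has rank 7 and Smith normal form diag(1,1,1,1,1,1,1).

∂_2: C_2 → C_1 acts by ∂[p,q,r] = [q,r] − [p,r] + [p,q]. For instance
  ∂[0,6,7] = [6,7] − [0,7] + [0,6],
  ∂[2,6,7] = [6,7] − [2,7] + [2,6].
The resulting 24×16 matrix has rank 15, and its Smith normal form has invariant factors (1,1,1,1,1,1,1,1,1,1,1,1,1,1,1).

Reading off H_k = ker ∂_k / im ∂_{k+1}:

  H_0: rank C_0 − rank ∂_1 = 8 − 7 = 1, and the invariant factors of ∂_1 are all 1, so H_0 ≅ Z.
  H_1: rank ker ∂_1 − rank ∂_2 = (24 − 7) − 15 = 2, and the invariant factors of ∂_2 are all 1, so H_1 ≅ Z^2.
  H_2: rank ker ∂_2 − rank ∂_3 = (16 − 15) − 0 = 1, and there is no ∂_3, so H_2 ≅ Z.

As a check, the Euler characteristic is 8 − 24 + 16 = 0, which agrees with 1 − 2 + 1 = 0.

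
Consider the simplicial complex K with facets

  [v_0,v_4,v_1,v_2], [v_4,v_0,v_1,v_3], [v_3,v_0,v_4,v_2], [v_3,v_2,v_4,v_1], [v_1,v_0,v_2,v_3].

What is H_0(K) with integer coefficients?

K has 5 vertices, 10 edges, 10 triangles, 5 3-simplices.
rank ∂_0 = 0, rank ∂_1 = 4 ⇒ b_0 = 5 − 0 − 4 = 1; all invariant factors of ∂_1 are 1 so no torsion. So H_0 = Z.

H_0 = Z.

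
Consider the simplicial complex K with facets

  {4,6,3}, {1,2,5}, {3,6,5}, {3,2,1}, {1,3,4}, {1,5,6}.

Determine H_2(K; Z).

H_2 ≅ 0.

Take the total order 1 < 2 < 3 < 4 < 5 < 6 on the vertex set. Then K (dimension 2) consists of the simplices:

  0-simplices (6): [1], [2], [3], [4], [5], [6]
  1-simplices (12): [1,2], [1,3], [1,4], [1,5], [1,6], [2,3], [2,5], [3,4], [3,5], [3,6], [4,6], [5,6]
  2-simplices (6): [1,2,3], [1,2,5], [1,3,4], [1,5,6], [3,4,6], [3,5,6]

Hence C_0 ≅ Z^6, C_1 ≅ Z^12, C_2 ≅ Z^6.

Boundary ∂_1: C_1 → C_0 sends each edge [p,q] (with p < q) to q − p.
The resulting 6×12 matrix has rank 5, and its Smith normal form has invariant factors (1,1,1,1,1).

The boundary map ∂_2: C_2 → C_1 acts by ∂[p,q,r] = [q,r] − [p,r] + [p,q]. For instance
  ∂[1,2,5] = [2,5] − [1,5] + [1,2],
  ∂[3,4,6] = [4,6] − [3,6] + [3,4].
The resulting 12×6 matrix has rank 6, and its Smith normal form has invariant factors (1,1,1,1,1,1).

Computing H_k = (kernel of ∂_k) / (image of ∂_{k+1}):

  H_2: rank ker ∂_2 − rank ∂_3 = (6 − 6) − 0 = 0, and there is no ∂_3, so H_2 = 0.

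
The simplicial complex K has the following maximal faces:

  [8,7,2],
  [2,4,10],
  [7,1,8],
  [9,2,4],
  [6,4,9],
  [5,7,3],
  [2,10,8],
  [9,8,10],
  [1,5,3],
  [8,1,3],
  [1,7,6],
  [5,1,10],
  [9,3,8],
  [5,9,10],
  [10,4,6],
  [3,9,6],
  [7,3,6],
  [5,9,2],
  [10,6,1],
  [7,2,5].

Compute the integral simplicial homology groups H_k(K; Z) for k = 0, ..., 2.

Take the total order 1 < 2 < 3 < 4 < 5 < 6 < 7 < 8 < 9 < 10 on the vertex set. Then K (dimension 2) consists of the simplices:

  0-simplices (10): [1], [2], [3], [4], [5], [6], [7], [8], [9], [10]
  1-simplices (30): (30 of them)
  2-simplices (20): (20 of them)

so the chain groups are C_0 ≅ Z^10, C_1 ≅ Z^30, C_2 ≅ Z^20.

Boundary ∂_1: C_1 → C_0 maps an edge to its endpoints' difference, ∂[p,q] = q − p. For instance
  ∂[2,9] = [9] − [2].
The resulting 10×30 matrix has rank 9, and its Smith normal form has invariant factors (1,1,1,1,1,1,1,1,1).

Boundary ∂_2: C_2 → C_1 maps a triangle to the signed sum of its edges. For instance
  ∂[3,6,7] = [6,7] − [3,7] + [3,6],
  ∂[3,5,7] = [5,7] − [3,7] + [3,5].
As a 30×20 matrix over Z this has rank 20, with invariant factors (1,1,1,1,1,1,1,1,1,1,1,1,1,1,1,1,1,1,1,2).

Now H_k = ker ∂_k / im ∂_{k+1}, so:

  H_0: rank C_0 − rank ∂_1 = 10 − 9 = 1, and the invariant factors of ∂_1 are all 1, so H_0 = Z.
  H_1: rank ker ∂_1 − rank ∂_2 = (30 − 9) − 20 = 1, and ∂_2 has invariant factor 2 > 1, so H_1 = Z ⊕ Z/2Z.
  H_2: rank ker ∂_2 − rank ∂_3 = (20 − 20) − 0 = 0, and there is no ∂_3, so H_2 = 0.

(K is a triangulation of the Klein bottle.)

H_0 ≅ Z,  H_1 ≅ Z ⊕ Z/2Z,  H_2 = 0.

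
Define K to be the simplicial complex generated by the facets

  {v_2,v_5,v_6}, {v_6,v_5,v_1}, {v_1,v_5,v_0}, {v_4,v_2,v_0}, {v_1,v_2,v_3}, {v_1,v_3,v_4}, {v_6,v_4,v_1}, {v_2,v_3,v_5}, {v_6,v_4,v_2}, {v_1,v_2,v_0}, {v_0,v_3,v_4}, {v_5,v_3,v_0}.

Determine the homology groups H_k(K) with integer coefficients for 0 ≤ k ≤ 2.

Take the total order v_0 < v_1 < v_2 < v_3 < v_4 < v_5 < v_6 on the vertex set. Then K (dimension 2) consists of the simplices:

  0-simplices (7): [v_0], [v_1], [v_2], [v_3], [v_4], [v_5], [v_6]
  1-simplices (18): (18 of them)
  2-simplices (12): (12 of them)

so the chain groups are C_0 ≅ Z^7, C_1 ≅ Z^18, C_2 ≅ Z^12.

∂_1: C_1 → C_0 sends each edge [p,q] (with p < q) to q − p.
The 7×18 boundary matrix has rank 6 and Smith normal form diag(1,1,1,1,1,1).

∂_2: C_2 → C_1 sends each 2-simplex [p,q,r] to [q,r] − [p,r] + [p,q]. For instance
  ∂[v_2,v_5,v_6] = [v_5,v_6] − [v_2,v_6] + [v_2,v_5],
  ∂[v_1,v_5,v_6] = [v_5,v_6] − [v_1,v_6] + [v_1,v_5].
This gives a 18×12 integer matrix of rank 12; reducing to Smith normal form yields diagonal entries (1,1,1,1,1,1,1,1,1,1,1,2).

Now H_k = ker ∂_k / im ∂_{k+1}, so:

  H_0: rank C_0 − rank ∂_1 = 7 − 6 = 1, and the invariant factors of ∂_1 are all 1, so H_0 = Z.
  H_1: rank ker ∂_1 − rank ∂_2 = (18 − 6) − 12 = 0, and ∂_2 has invariant factor 2 > 1, so H_1 = Z/2.
  H_2: rank ker ∂_2 − rank ∂_3 = (12 − 12) − 0 = 0, and there is no ∂_3, so H_2 = 0.

As a check, the Euler characteristic is 7 − 18 + 12 = 1, which agrees with 1 − 0 + 0 = 1.

H_0 ≅ Z,  H_1 ≅ Z/2,  H_2 = 0.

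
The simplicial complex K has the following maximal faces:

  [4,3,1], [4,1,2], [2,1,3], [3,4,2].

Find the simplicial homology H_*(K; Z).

H_0 ≅ Z,  H_1 = 0,  H_2 ≅ Z.

K has 4 vertices, 6 edges, 4 triangles.
rank ∂_0 = 0, rank ∂_1 = 3 ⇒ b_0 = 4 − 0 − 3 = 1; all invariant factors of ∂_1 are 1 so no torsion. So H_0 = Z.
rank ∂_1 = 3, rank ∂_2 = 3 ⇒ b_1 = 6 − 3 − 3 = 0; all invariant factors of ∂_2 are 1 so no torsion. So H_1 = 0.
rank ∂_2 = 3, rank ∂_3 = 0 ⇒ b_2 = 4 − 3 − 0 = 1. So H_2 = Z.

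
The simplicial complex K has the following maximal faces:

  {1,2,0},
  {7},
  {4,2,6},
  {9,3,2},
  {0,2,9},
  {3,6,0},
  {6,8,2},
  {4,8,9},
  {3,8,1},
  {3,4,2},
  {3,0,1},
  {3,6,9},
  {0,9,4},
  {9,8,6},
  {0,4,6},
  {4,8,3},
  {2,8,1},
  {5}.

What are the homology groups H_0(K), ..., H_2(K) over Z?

Take the total order 0 < 1 < 2 < 3 < 4 < 5 < 6 < 7 < 8 < 9 on the vertex set. Then K (dimension 2) consists of the simplices:

  0-simplices (10): [0], [1], [2], [3], [4], [5], [6], [7], [8], [9]
  1-simplices (24): (24 of them)
  2-simplices (16): [0,1,2], [0,1,3], [0,2,9], [0,3,6], [0,4,6], [0,4,9], [1,2,8], [1,3,8], [2,3,4], [2,3,9], [2,4,6], [2,6,8], [3,4,8], [3,6,9], [4,8,9], [6,8,9]

so the chain groups are C_0 ≅ Z^10, C_1 ≅ Z^24, C_2 ≅ Z^16.

∂_1: C_1 → C_0 sends each edge [p,q] (with p < q) to q − p. For instance
  ∂[3,8] = [8] − [3].
This gives a 10×24 integer matrix of rank 7; reducing to Smith normal form yields diagonal entries (1,1,1,1,1,1,1).

∂_2: C_2 → C_1 acts by ∂[p,q,r] = [q,r] − [p,r] + [p,q]. For instance
  ∂[2,6,8] = [6,8] − [2,8] + [2,6],
  ∂[0,1,2] = [1,2] − [0,2] + [0,1].
The resulting 24×16 matrix has rank 15, and its Smith normal form has invariant factors (1,1,1,1,1,1,1,1,1,1,1,1,1,1,1).

Computing H_k = (kernel of ∂_k) / (image of ∂_{k+1}):

  H_0: rank C_0 − rank ∂_1 = 10 − 7 = 3, and the invariant factors of ∂_1 are all 1, so H_0 ≅ Z^3.
  H_1: rank ker ∂_1 − rank ∂_2 = (24 − 7) − 15 = 2, and the invariant factors of ∂_2 are all 1, so H_1 ≅ Z^2.
  H_2: rank ker ∂_2 − rank ∂_3 = (16 − 15) − 0 = 1, and there is no ∂_3, so H_2 ≅ Z.

As a check, the Euler characteristic is 10 − 24 + 16 = 2, which agrees with 3 − 2 + 1 = 2.
(K is a triangulation of the disjoint union of the torus T^2 and a set of 2 points.)

H_0 = Z^3,  H_1 = Z^2,  H_2 = Z.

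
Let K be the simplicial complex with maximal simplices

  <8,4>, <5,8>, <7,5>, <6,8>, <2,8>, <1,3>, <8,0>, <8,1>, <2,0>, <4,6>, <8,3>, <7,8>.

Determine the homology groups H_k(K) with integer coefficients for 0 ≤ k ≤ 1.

H_0 = Z,  H_1 = Z^4.

K has 9 vertices, 12 edges.
rank ∂_0 = 0, rank ∂_1 = 8 ⇒ b_0 = 9 − 0 − 8 = 1; all invariant factors of ∂_1 are 1 so no torsion. So H_0 = Z.
rank ∂_1 = 8, rank ∂_2 = 0 ⇒ b_1 = 12 − 8 − 0 = 4. So H_1 = Z^4.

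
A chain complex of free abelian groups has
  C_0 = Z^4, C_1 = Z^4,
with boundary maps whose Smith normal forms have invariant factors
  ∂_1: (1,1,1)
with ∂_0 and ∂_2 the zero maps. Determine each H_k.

H_0 = Z,  H_1 = Z.

H_0: b_0 = 4 − 0 − 3 = 1; torsion from ∂_1 factors > 1: none. So H_0 = Z.
H_1: b_1 = 4 − 3 − 0 = 1; torsion from ∂_2 factors > 1: none. So H_1 = Z.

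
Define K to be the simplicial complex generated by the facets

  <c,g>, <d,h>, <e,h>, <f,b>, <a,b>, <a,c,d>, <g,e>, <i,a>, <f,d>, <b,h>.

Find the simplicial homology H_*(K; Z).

H_0 ≅ Z,  H_1 ≅ Z^3,  H_2 = 0.

Fix the vertex order a < b < c < d < e < f < g < h < i and write every simplex with vertices in increasing order. Then dim K = 2 and the simplices of K are:

  0-simplices (9): a, b, c, d, e, f, g, h, i
  1-simplices (12): ab, ac, ad, ai, bf, bh, cd, cg, df, dh, eg, eh
  2-simplices (1): acd

so the chain groups are C_0 ≅ Z^9, C_1 ≅ Z^12, C_2 ≅ Z^1.

The boundary map ∂_1: C_1 → C_0 maps an edge to its endpoints' difference, ∂[p,q] = q − p. For instance
  ∂df = f − d.
The 9×12 boundary matrix has rank 8 and Smith normal form diag(1,1,1,1,1,1,1,1).

∂_2: C_2 → C_1 acts by ∂[p,q,r] = [q,r] − [p,r] + [p,q]. For instance
  ∂acd = cd − ad + ac.
This gives a 12×1 integer matrix of rank 1; reducing to Smith normal form yields diagonal entries (1).

Reading off H_k = ker ∂_k / im ∂_{k+1}:

  H_0: rank C_0 − rank ∂_1 = 9 − 8 = 1, and the invariant factors of ∂_1 are all 1, so H_0 ≅ Z.
  H_1: rank ker ∂_1 − rank ∂_2 = (12 − 8) − 1 = 3, and the invariant factors of ∂_2 are all 1, so H_1 ≅ Z^3.
  H_2: rank ker ∂_2 − rank ∂_3 = (1 − 1) − 0 = 0, and there is no ∂_3, so H_2 ≅ 0.

As a check, the Euler characteristic is 9 − 12 + 1 = -2, which agrees with 1 − 3 + 0 = -2.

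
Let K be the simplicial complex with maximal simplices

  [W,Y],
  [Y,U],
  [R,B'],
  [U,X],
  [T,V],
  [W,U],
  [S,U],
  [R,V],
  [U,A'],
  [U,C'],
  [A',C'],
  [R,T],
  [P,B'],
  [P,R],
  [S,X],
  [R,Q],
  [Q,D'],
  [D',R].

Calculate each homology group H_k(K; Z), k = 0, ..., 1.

Order the vertices as P < Q < R < S < T < U < V < W < X < Y < A' < B' < C' < D'. Listing each simplex with vertices in this order, K has dimension 1 with simplices:

  0-simplices (14): [P], [Q], [R], [S], [T], [U], [V], [W], [X], [Y], [A'], [B'], [C'], [D']
  1-simplices (18): [P,R], [P,B'], [Q,R], [Q,D'], [R,T], [R,V], [R,B'], [R,D'], [S,U], [S,X], [T,V], [U,W], [U,X], [U,Y], [U,A'], [U,C'], [W,Y], [A',C']

so the chain groups are C_0 ≅ Z^14, C_1 ≅ Z^18.

Boundary ∂_1: C_1 → C_0 sends each edge [p,q] (with p < q) to q − p.
This gives a 14×18 integer matrix of rank 12; reducing to Smith normal form yields diagonal entries (1,1,1,1,1,1,1,1,1,1,1,1).

Reading off H_k = ker ∂_k / im ∂_{k+1}:

  H_0: rank C_0 − rank ∂_1 = 14 − 12 = 2, and the invariant factors of ∂_1 are all 1, so H_0 ≅ Z^2.
  H_1: rank ker ∂_1 − rank ∂_2 = (18 − 12) − 0 = 6, and there is no ∂_2, so H_1 ≅ Z^6.

As a check, the Euler characteristic is 14 − 18 = -4, which agrees with 2 − 6 = -4.

H_0 = Z^2,  H_1 = Z^6.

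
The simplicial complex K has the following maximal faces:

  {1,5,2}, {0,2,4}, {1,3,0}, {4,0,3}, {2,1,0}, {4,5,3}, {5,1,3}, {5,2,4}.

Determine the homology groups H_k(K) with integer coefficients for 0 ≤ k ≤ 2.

H_0 ≅ Z,  H_1 = 0,  H_2 ≅ Z.

Order the vertices as 0 < 1 < 2 < 3 < 4 < 5. Listing each simplex with vertices in this order, K has dimension 2 with simplices:

  0-simplices (6): [0], [1], [2], [3], [4], [5]
  1-simplices (12): [0,1], [0,2], [0,3], [0,4], [1,2], [1,3], [1,5], [2,4], [2,5], [3,4], [3,5], [4,5]
  2-simplices (8): [0,1,2], [0,1,3], [0,2,4], [0,3,4], [1,2,5], [1,3,5], [2,4,5], [3,4,5]

so the chain groups are C_0 ≅ Z^6, C_1 ≅ Z^12, C_2 ≅ Z^8.

Boundary ∂_1: C_1 → C_0 maps an edge to its endpoints' difference, ∂[p,q] = q − p. For instance
  ∂[0,2] = [2] − [0].
As a 6×12 matrix over Z this has rank 5, with invariant factors (1,1,1,1,1).

∂_2: C_2 → C_1 acts by ∂[p,q,r] = [q,r] − [p,r] + [p,q]. For instance
  ∂[2,4,5] = [4,5] − [2,5] + [2,4],
  ∂[0,1,3] = [1,3] − [0,3] + [0,1].
The resulting 12×8 matrix has rank 7, and its Smith normal form has invariant factors (1,1,1,1,1,1,1).

From H_k ≅ ker(∂_k) / im(∂_{k+1}) we obtain:

  H_0: rank C_0 − rank ∂_1 = 6 − 5 = 1, and the invariant factors of ∂_1 are all 1, so H_0 = Z.
  H_1: rank ker ∂_1 − rank ∂_2 = (12 − 5) − 7 = 0, and the invariant factors of ∂_2 are all 1, so H_1 = 0.
  H_2: rank ker ∂_2 − rank ∂_3 = (8 − 7) − 0 = 1, and there is no ∂_3, so H_2 = Z.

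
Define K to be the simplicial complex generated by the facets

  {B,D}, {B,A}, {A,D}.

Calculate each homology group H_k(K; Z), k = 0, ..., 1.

Take the total order A < B < D on the vertex set. Then K (dimension 1) consists of the simplices:

  0-simplices (3): A, B, D
  1-simplices (3): AB, AD, BD

Hence C_0 ≅ Z^3, C_1 ≅ Z^3.

∂_1: C_1 → C_0 maps an edge to its endpoints' difference, ∂[p,q] = q − p. For instance
  ∂BD = D − B.
This gives a 3×3 integer matrix of rank 2; reducing to Smith normal form yields diagonal entries (1,1).

Reading off H_k = ker ∂_k / im ∂_{k+1}:

  H_0: rank C_0 − rank ∂_1 = 3 − 2 = 1, and the invariant factors of ∂_1 are all 1, so H_0 ≅ Z.
  H_1: rank ker ∂_1 − rank ∂_2 = (3 − 2) − 0 = 1, and there is no ∂_2, so H_1 ≅ Z.

(K is a triangulation of the circle S^1.)

H_0 ≅ Z,  H_1 ≅ Z.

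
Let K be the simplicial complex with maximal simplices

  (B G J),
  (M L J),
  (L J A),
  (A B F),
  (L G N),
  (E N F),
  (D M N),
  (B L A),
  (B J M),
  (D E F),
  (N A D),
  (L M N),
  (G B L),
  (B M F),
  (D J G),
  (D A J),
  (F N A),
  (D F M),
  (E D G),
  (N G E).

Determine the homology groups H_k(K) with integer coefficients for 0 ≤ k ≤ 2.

H_0 ≅ Z,  H_1 ≅ Z ⊕ Z/2,  H_2 = 0.

Order the vertices as A < B < D < E < F < G < J < L < M < N. Listing each simplex with vertices in this order, K has dimension 2 with simplices:

  0-simplices (10): A, B, D, E, F, G, J, L, M, N
  1-simplices (30): AB, AD, AF, AJ, AL, AN, BF, BG, BJ, BL, BM, DE, DF, DG, DJ, DM, DN, EF, EG, EN, FM, FN, GJ, GL, GN, JL, JM, LM, LN, MN
  2-simplices (20): ABF, ABL, ADJ, ADN, AFN, AJL, BFM, BGJ, BGL, BJM, DEF, DEG, DFM, DGJ, DMN, EFN, EGN, GLN, JLM, LMN

so the chain groups are C_0 ≅ Z^10, C_1 ≅ Z^30, C_2 ≅ Z^20.

The boundary map ∂_1: C_1 → C_0 sends each edge [p,q] (with p < q) to q − p.
The resulting 10×30 matrix has rank 9, and its Smith normal form has invariant factors (1,1,1,1,1,1,1,1,1).

∂_2: C_2 → C_1 acts by ∂[p,q,r] = [q,r] − [p,r] + [p,q]. For instance
  ∂DFM = FM − DM + DF,
  ∂DGJ = GJ − DJ + DG.
The 30×20 boundary matrix has rank 20 and Smith normal form diag(1,1,1,1,1,1,1,1,1,1,1,1,1,1,1,1,1,1,1,2).

From H_k ≅ ker(∂_k) / im(∂_{k+1}) we obtain:

  H_0: rank C_0 − rank ∂_1 = 10 − 9 = 1, and the invariant factors of ∂_1 are all 1, so H_0 = Z.
  H_1: rank ker ∂_1 − rank ∂_2 = (30 − 9) − 20 = 1, and ∂_2 has invariant factor 2 > 1, so H_1 = Z ⊕ Z/2.
  H_2: rank ker ∂_2 − rank ∂_3 = (20 − 20) − 0 = 0, and there is no ∂_3, so H_2 = 0.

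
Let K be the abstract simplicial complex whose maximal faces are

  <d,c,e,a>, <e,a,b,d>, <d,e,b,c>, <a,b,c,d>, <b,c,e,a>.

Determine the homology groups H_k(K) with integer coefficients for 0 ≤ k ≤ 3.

Order the vertices as a < b < c < d < e. Listing each simplex with vertices in this order, K has dimension 3 with simplices:

  0-simplices (5): a, b, c, d, e
  1-simplices (10): ab, ac, ad, ae, bc, bd, be, cd, ce, de
  2-simplices (10): abc, abd, abe, acd, ace, ade, bcd, bce, bde, cde
  3-simplices (5): abcd, abce, abde, acde, bcde

giving chain groups C_0 ≅ Z^5, C_1 ≅ Z^10, C_2 ≅ Z^10, C_3 ≅ Z^5.

∂_1: C_1 → C_0 is given by ∂[p,q] = [q] − [p]. For instance
  ∂be = e − b.
The 5×10 boundary matrix has rank 4 and Smith normal form diag(1,1,1,1).

∂_2: C_2 → C_1 sends each 2-simplex [p,q,r] to [q,r] − [p,r] + [p,q]. For instance
  ∂acd = cd − ad + ac,
  ∂abc = bc − ac + ab.
The 10×10 boundary matrix has rank 6 and Smith normal form diag(1,1,1,1,1,1).

The boundary map ∂_3: C_3 → C_2 sends each 3-simplex σ to the alternating sum Σ_i (−1)^i (σ with its i-th vertex removed). For instance
  ∂bcde = cde − bde + bce − bcd,
  ∂abce = bce − ace + abe − abc.
The 10×5 boundary matrix has rank 4 and Smith normal form diag(1,1,1,1).

Reading off H_k = ker ∂_k / im ∂_{k+1}:

  H_0: rank C_0 − rank ∂_1 = 5 − 4 = 1, and the invariant factors of ∂_1 are all 1, so H_0 = Z.
  H_1: rank ker ∂_1 − rank ∂_2 = (10 − 4) − 6 = 0, and the invariant factors of ∂_2 are all 1, so H_1 = 0.
  H_2: rank ker ∂_2 − rank ∂_3 = (10 − 6) − 4 = 0, and the invariant factors of ∂_3 are all 1, so H_2 = 0.
  H_3: rank ker ∂_3 − rank ∂_4 = (5 − 4) − 0 = 1, and there is no ∂_4, so H_3 = Z.

H_0 ≅ Z,  H_1 = 0,  H_2 = 0,  H_3 ≅ Z.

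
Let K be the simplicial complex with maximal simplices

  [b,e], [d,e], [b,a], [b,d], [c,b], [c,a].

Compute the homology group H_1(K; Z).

We work with the vertex ordering a < b < c < d < e. The simplices of K, each written with vertices in increasing order, are:

  0-simplices (5): a, b, c, d, e
  1-simplices (6): ab, ac, bc, bd, be, de

Hence C_0 ≅ Z^5, C_1 ≅ Z^6.

Boundary ∂_1: C_1 → C_0 is given by ∂[p,q] = [q] − [p].
As a 5×6 matrix over Z this has rank 4, with invariant factors (1,1,1,1).

From H_k ≅ ker(∂_k) / im(∂_{k+1}) we obtain:

  H_1: rank ker ∂_1 − rank ∂_2 = (6 − 4) − 0 = 2, and there is no ∂_2, so H_1 ≅ Z^2.

H_1 ≅ Z^2.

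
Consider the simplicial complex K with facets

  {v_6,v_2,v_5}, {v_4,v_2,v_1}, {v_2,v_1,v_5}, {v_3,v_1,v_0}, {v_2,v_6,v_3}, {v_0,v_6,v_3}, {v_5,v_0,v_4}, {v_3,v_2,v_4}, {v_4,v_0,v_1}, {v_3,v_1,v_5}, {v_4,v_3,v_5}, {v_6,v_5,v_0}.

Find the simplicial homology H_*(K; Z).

H_0 ≅ Z,  H_1 ≅ Z/2,  H_2 = 0.

Order the vertices as v_0 < v_1 < v_2 < v_3 < v_4 < v_5 < v_6. Listing each simplex with vertices in this order, K has dimension 2 with simplices:

  0-simplices (7): [v_0], [v_1], [v_2], [v_3], [v_4], [v_5], [v_6]
  1-simplices (18): (18 of them)
  2-simplices (12): (12 of them)

so the chain groups are C_0 ≅ Z^7, C_1 ≅ Z^18, C_2 ≅ Z^12.

The boundary map ∂_1: C_1 → C_0 sends each edge [p,q] (with p < q) to q − p. For instance
  ∂[v_1,v_5] = [v_5] − [v_1].
The 7×18 boundary matrix has rank 6 and Smith normal form diag(1,1,1,1,1,1).

Boundary ∂_2: C_2 → C_1 sends each 2-simplex [p,q,r] to [q,r] − [p,r] + [p,q]. For instance
  ∂[v_0,v_4,v_5] = [v_4,v_5] − [v_0,v_5] + [v_0,v_4],
  ∂[v_3,v_4,v_5] = [v_4,v_5] − [v_3,v_5] + [v_3,v_4].
The resulting 18×12 matrix has rank 12, and its Smith normal form has invariant factors (1,1,1,1,1,1,1,1,1,1,1,2).

From H_k ≅ ker(∂_k) / im(∂_{k+1}) we obtain:

  H_0: rank C_0 − rank ∂_1 = 7 − 6 = 1, and the invariant factors of ∂_1 are all 1, so H_0 = Z.
  H_1: rank ker ∂_1 − rank ∂_2 = (18 − 6) − 12 = 0, and ∂_2 has invariant factor 2 > 1, so H_1 = Z/2.
  H_2: rank ker ∂_2 − rank ∂_3 = (12 − 12) − 0 = 0, and there is no ∂_3, so H_2 = 0.

(K is a triangulation of the real projective plane RP^2.)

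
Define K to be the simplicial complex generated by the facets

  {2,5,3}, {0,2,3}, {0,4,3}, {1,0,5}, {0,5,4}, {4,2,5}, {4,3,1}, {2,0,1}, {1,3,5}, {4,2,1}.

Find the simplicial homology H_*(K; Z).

Take the total order 0 < 1 < 2 < 3 < 4 < 5 on the vertex set. Then K (dimension 2) consists of the simplices:

  0-simplices (6): [0], [1], [2], [3], [4], [5]
  1-simplices (15): [0,1], [0,2], [0,3], [0,4], [0,5], [1,2], [1,3], [1,4], [1,5], [2,3], [2,4], [2,5], [3,4], [3,5], [4,5]
  2-simplices (10): [0,1,2], [0,1,5], [0,2,3], [0,3,4], [0,4,5], [1,2,4], [1,3,4], [1,3,5], [2,3,5], [2,4,5]

so the chain groups are C_0 ≅ Z^6, C_1 ≅ Z^15, C_2 ≅ Z^10.

Boundary ∂_1: C_1 → C_0 is given by ∂[p,q] = [q] − [p].
This gives a 6×15 integer matrix of rank 5; reducing to Smith normal form yields diagonal entries (1,1,1,1,1).

∂_2: C_2 → C_1 sends each 2-simplex [p,q,r] to [q,r] − [p,r] + [p,q]. For instance
  ∂[2,4,5] = [4,5] − [2,5] + [2,4],
  ∂[0,1,5] = [1,5] − [0,5] + [0,1].
The resulting 15×10 matrix has rank 10, and its Smith normal form has invariant factors (1,1,1,1,1,1,1,1,1,2).

Now H_k = ker ∂_k / im ∂_{k+1}, so:

  H_0: rank C_0 − rank ∂_1 = 6 − 5 = 1, and the invariant factors of ∂_1 are all 1, so H_0 = Z.
  H_1: rank ker ∂_1 − rank ∂_2 = (15 − 5) − 10 = 0, and ∂_2 has invariant factor 2 > 1, so H_1 = Z/2.
  H_2: rank ker ∂_2 − rank ∂_3 = (10 − 10) − 0 = 0, and there is no ∂_3, so H_2 = 0.

H_0 ≅ Z,  H_1 ≅ Z/2,  H_2 = 0.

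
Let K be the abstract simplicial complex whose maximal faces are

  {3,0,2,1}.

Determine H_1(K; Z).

Order the vertices as 0 < 1 < 2 < 3. Listing each simplex with vertices in this order, K has dimension 3 with simplices:

  0-simplices (4): [0], [1], [2], [3]
  1-simplices (6): [0,1], [0,2], [0,3], [1,2], [1,3], [2,3]
  2-simplices (4): [0,1,2], [0,1,3], [0,2,3], [1,2,3]
  3-simplices (1): [0,1,2,3]

giving chain groups C_0 ≅ Z^4, C_1 ≅ Z^6, C_2 ≅ Z^4, C_3 ≅ Z^1.

∂_1: C_1 → C_0 maps an edge to its endpoints' difference, ∂[p,q] = q − p.
The resulting 4×6 matrix has rank 3, and its Smith normal form has invariant factors (1,1,1).

The boundary map ∂_2: C_2 → C_1 maps a triangle to the signed sum of its edges. For instance
  ∂[0,1,2] = [1,2] − [0,2] + [0,1],
  ∂[0,2,3] = [2,3] − [0,3] + [0,2].
As a 6×4 matrix over Z this has rank 3, with invariant factors (1,1,1).

∂_3: C_3 → C_2 sends each 3-simplex σ to the alternating sum Σ_i (−1)^i (σ with its i-th vertex removed). For instance
  ∂[0,1,2,3] = [1,2,3] − [0,2,3] + [0,1,3] − [0,1,2].
As a 4×1 matrix over Z this has rank 1, with invariant factors (1).

From H_k ≅ ker(∂_k) / im(∂_{k+1}) we obtain:

  H_1: rank ker ∂_1 − rank ∂_2 = (6 − 3) − 3 = 0, and the invariant factors of ∂_2 are all 1, so H_1 ≅ 0.

(K is a triangulation of the 3-simplex.)

H_1 = 0.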